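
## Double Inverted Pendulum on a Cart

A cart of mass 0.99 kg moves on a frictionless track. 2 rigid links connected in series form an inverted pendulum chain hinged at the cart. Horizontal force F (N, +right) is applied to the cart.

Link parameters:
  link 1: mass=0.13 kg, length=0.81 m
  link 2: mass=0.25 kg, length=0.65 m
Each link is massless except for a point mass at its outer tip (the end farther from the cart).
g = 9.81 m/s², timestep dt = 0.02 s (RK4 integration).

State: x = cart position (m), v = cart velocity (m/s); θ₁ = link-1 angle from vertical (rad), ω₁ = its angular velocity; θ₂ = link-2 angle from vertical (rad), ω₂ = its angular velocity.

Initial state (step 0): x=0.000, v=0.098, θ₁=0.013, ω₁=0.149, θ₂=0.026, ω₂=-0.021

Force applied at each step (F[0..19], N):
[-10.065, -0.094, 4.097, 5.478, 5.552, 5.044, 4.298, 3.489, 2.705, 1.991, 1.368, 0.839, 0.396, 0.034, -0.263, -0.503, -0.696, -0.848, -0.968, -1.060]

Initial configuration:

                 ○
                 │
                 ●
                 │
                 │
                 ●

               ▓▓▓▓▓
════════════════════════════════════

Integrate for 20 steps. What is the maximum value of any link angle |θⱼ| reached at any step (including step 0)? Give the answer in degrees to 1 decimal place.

Answer: 2.4°

Derivation:
apply F[0]=-10.065 → step 1: x=-0.000, v=-0.106, θ₁=0.018, ω₁=0.400, θ₂=0.026, ω₂=-0.012
apply F[1]=-0.094 → step 2: x=-0.002, v=-0.110, θ₁=0.027, ω₁=0.409, θ₂=0.025, ω₂=-0.009
apply F[2]=+4.097 → step 3: x=-0.004, v=-0.030, θ₁=0.034, ω₁=0.319, θ₂=0.025, ω₂=-0.014
apply F[3]=+5.478 → step 4: x=-0.003, v=0.078, θ₁=0.039, ω₁=0.200, θ₂=0.025, ω₂=-0.024
apply F[4]=+5.552 → step 5: x=-0.000, v=0.187, θ₁=0.042, ω₁=0.083, θ₂=0.024, ω₂=-0.038
apply F[5]=+5.044 → step 6: x=0.004, v=0.286, θ₁=0.042, ω₁=-0.019, θ₂=0.023, ω₂=-0.055
apply F[6]=+4.298 → step 7: x=0.011, v=0.370, θ₁=0.041, ω₁=-0.103, θ₂=0.022, ω₂=-0.072
apply F[7]=+3.489 → step 8: x=0.019, v=0.437, θ₁=0.039, ω₁=-0.168, θ₂=0.020, ω₂=-0.089
apply F[8]=+2.705 → step 9: x=0.028, v=0.489, θ₁=0.035, ω₁=-0.215, θ₂=0.019, ω₂=-0.104
apply F[9]=+1.991 → step 10: x=0.038, v=0.527, θ₁=0.030, ω₁=-0.247, θ₂=0.016, ω₂=-0.118
apply F[10]=+1.368 → step 11: x=0.049, v=0.552, θ₁=0.025, ω₁=-0.266, θ₂=0.014, ω₂=-0.129
apply F[11]=+0.839 → step 12: x=0.060, v=0.568, θ₁=0.020, ω₁=-0.275, θ₂=0.011, ω₂=-0.137
apply F[12]=+0.396 → step 13: x=0.072, v=0.574, θ₁=0.014, ω₁=-0.276, θ₂=0.008, ω₂=-0.143
apply F[13]=+0.034 → step 14: x=0.083, v=0.574, θ₁=0.009, ω₁=-0.271, θ₂=0.005, ω₂=-0.147
apply F[14]=-0.263 → step 15: x=0.095, v=0.568, θ₁=0.003, ω₁=-0.261, θ₂=0.002, ω₂=-0.149
apply F[15]=-0.503 → step 16: x=0.106, v=0.558, θ₁=-0.002, ω₁=-0.248, θ₂=-0.001, ω₂=-0.149
apply F[16]=-0.696 → step 17: x=0.117, v=0.544, θ₁=-0.007, ω₁=-0.233, θ₂=-0.003, ω₂=-0.147
apply F[17]=-0.848 → step 18: x=0.128, v=0.528, θ₁=-0.011, ω₁=-0.217, θ₂=-0.006, ω₂=-0.144
apply F[18]=-0.968 → step 19: x=0.138, v=0.509, θ₁=-0.015, ω₁=-0.200, θ₂=-0.009, ω₂=-0.139
apply F[19]=-1.060 → step 20: x=0.148, v=0.489, θ₁=-0.019, ω₁=-0.182, θ₂=-0.012, ω₂=-0.133
Max |angle| over trajectory = 0.042 rad = 2.4°.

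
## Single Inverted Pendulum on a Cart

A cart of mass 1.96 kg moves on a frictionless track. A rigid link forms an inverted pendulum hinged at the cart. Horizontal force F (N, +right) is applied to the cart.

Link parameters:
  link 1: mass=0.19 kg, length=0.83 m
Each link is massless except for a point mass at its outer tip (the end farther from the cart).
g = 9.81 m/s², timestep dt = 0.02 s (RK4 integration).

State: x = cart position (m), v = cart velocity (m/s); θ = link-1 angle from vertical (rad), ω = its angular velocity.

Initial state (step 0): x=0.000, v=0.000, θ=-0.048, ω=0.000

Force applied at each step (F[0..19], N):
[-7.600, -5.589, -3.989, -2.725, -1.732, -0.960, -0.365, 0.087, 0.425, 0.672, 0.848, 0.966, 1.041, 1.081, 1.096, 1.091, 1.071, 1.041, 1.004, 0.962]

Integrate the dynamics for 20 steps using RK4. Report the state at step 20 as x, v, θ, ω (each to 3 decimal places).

apply F[0]=-7.600 → step 1: x=-0.001, v=-0.077, θ=-0.047, ω=0.081
apply F[1]=-5.589 → step 2: x=-0.003, v=-0.133, θ=-0.045, ω=0.138
apply F[2]=-3.989 → step 3: x=-0.006, v=-0.173, θ=-0.042, ω=0.175
apply F[3]=-2.725 → step 4: x=-0.010, v=-0.200, θ=-0.038, ω=0.198
apply F[4]=-1.732 → step 5: x=-0.014, v=-0.217, θ=-0.034, ω=0.210
apply F[5]=-0.960 → step 6: x=-0.018, v=-0.226, θ=-0.030, ω=0.214
apply F[6]=-0.365 → step 7: x=-0.023, v=-0.229, θ=-0.026, ω=0.211
apply F[7]=+0.087 → step 8: x=-0.027, v=-0.228, θ=-0.021, ω=0.204
apply F[8]=+0.425 → step 9: x=-0.032, v=-0.223, θ=-0.017, ω=0.194
apply F[9]=+0.672 → step 10: x=-0.036, v=-0.216, θ=-0.014, ω=0.181
apply F[10]=+0.848 → step 11: x=-0.040, v=-0.207, θ=-0.010, ω=0.168
apply F[11]=+0.966 → step 12: x=-0.045, v=-0.197, θ=-0.007, ω=0.154
apply F[12]=+1.041 → step 13: x=-0.048, v=-0.186, θ=-0.004, ω=0.140
apply F[13]=+1.081 → step 14: x=-0.052, v=-0.175, θ=-0.001, ω=0.126
apply F[14]=+1.096 → step 15: x=-0.055, v=-0.164, θ=0.001, ω=0.112
apply F[15]=+1.091 → step 16: x=-0.059, v=-0.153, θ=0.003, ω=0.099
apply F[16]=+1.071 → step 17: x=-0.061, v=-0.142, θ=0.005, ω=0.087
apply F[17]=+1.041 → step 18: x=-0.064, v=-0.132, θ=0.007, ω=0.076
apply F[18]=+1.004 → step 19: x=-0.067, v=-0.121, θ=0.008, ω=0.065
apply F[19]=+0.962 → step 20: x=-0.069, v=-0.112, θ=0.009, ω=0.056

Answer: x=-0.069, v=-0.112, θ=0.009, ω=0.056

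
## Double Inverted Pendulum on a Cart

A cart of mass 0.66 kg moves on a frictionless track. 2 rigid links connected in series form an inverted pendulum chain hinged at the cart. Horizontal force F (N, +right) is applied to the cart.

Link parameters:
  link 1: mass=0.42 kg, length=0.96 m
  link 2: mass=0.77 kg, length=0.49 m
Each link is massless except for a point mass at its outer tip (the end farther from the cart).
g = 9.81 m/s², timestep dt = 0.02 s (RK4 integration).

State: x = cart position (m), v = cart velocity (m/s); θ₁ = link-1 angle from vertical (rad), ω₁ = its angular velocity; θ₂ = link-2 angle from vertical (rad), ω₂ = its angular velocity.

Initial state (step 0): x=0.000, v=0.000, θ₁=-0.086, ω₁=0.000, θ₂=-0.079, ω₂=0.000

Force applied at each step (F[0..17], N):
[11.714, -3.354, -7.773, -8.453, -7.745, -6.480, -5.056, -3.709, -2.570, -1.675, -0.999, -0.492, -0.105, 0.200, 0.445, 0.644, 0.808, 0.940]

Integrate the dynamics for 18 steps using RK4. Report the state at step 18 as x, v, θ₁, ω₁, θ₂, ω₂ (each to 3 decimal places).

Answer: x=-0.157, v=-0.596, θ₁=-0.002, ω₁=0.297, θ₂=-0.012, ω₂=0.239

Derivation:
apply F[0]=+11.714 → step 1: x=0.004, v=0.380, θ₁=-0.090, ω₁=-0.415, θ₂=-0.079, ω₂=0.008
apply F[1]=-3.354 → step 2: x=0.011, v=0.312, θ₁=-0.098, ω₁=-0.370, θ₂=-0.079, ω₂=0.025
apply F[2]=-7.773 → step 3: x=0.015, v=0.116, θ₁=-0.104, ω₁=-0.196, θ₂=-0.078, ω₂=0.054
apply F[3]=-8.453 → step 4: x=0.015, v=-0.100, θ₁=-0.106, ω₁=-0.006, θ₂=-0.076, ω₂=0.088
apply F[4]=-7.745 → step 5: x=0.011, v=-0.294, θ₁=-0.104, ω₁=0.162, θ₂=-0.074, ω₂=0.125
apply F[5]=-6.480 → step 6: x=0.004, v=-0.451, θ₁=-0.100, ω₁=0.293, θ₂=-0.071, ω₂=0.161
apply F[6]=-5.056 → step 7: x=-0.006, v=-0.569, θ₁=-0.093, ω₁=0.385, θ₂=-0.068, ω₂=0.192
apply F[7]=-3.709 → step 8: x=-0.019, v=-0.650, θ₁=-0.085, ω₁=0.442, θ₂=-0.064, ω₂=0.218
apply F[8]=-2.570 → step 9: x=-0.032, v=-0.700, θ₁=-0.075, ω₁=0.470, θ₂=-0.059, ω₂=0.239
apply F[9]=-1.675 → step 10: x=-0.046, v=-0.726, θ₁=-0.066, ω₁=0.478, θ₂=-0.054, ω₂=0.255
apply F[10]=-0.999 → step 11: x=-0.061, v=-0.735, θ₁=-0.056, ω₁=0.472, θ₂=-0.049, ω₂=0.265
apply F[11]=-0.492 → step 12: x=-0.076, v=-0.732, θ₁=-0.047, ω₁=0.456, θ₂=-0.044, ω₂=0.271
apply F[12]=-0.105 → step 13: x=-0.090, v=-0.721, θ₁=-0.038, ω₁=0.435, θ₂=-0.038, ω₂=0.273
apply F[13]=+0.200 → step 14: x=-0.104, v=-0.703, θ₁=-0.030, ω₁=0.410, θ₂=-0.033, ω₂=0.272
apply F[14]=+0.445 → step 15: x=-0.118, v=-0.680, θ₁=-0.022, ω₁=0.383, θ₂=-0.027, ω₂=0.267
apply F[15]=+0.644 → step 16: x=-0.132, v=-0.654, θ₁=-0.015, ω₁=0.354, θ₂=-0.022, ω₂=0.260
apply F[16]=+0.808 → step 17: x=-0.144, v=-0.626, θ₁=-0.008, ω₁=0.326, θ₂=-0.017, ω₂=0.250
apply F[17]=+0.940 → step 18: x=-0.157, v=-0.596, θ₁=-0.002, ω₁=0.297, θ₂=-0.012, ω₂=0.239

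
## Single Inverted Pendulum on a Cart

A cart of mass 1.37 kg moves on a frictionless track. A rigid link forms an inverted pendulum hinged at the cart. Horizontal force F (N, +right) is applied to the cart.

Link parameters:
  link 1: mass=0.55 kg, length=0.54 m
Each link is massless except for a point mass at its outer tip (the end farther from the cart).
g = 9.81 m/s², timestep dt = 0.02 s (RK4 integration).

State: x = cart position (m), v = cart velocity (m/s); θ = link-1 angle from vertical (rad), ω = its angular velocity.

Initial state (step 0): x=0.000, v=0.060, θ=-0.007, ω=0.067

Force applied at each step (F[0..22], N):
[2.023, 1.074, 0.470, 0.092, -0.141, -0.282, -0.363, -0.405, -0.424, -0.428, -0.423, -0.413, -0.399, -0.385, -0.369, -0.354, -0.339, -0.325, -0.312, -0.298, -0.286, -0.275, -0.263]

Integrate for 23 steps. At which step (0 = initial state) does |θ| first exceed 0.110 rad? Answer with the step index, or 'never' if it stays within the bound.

Answer: never

Derivation:
apply F[0]=+2.023 → step 1: x=0.002, v=0.090, θ=-0.006, ω=0.009
apply F[1]=+1.074 → step 2: x=0.003, v=0.106, θ=-0.006, ω=-0.023
apply F[2]=+0.470 → step 3: x=0.006, v=0.114, θ=-0.007, ω=-0.039
apply F[3]=+0.092 → step 4: x=0.008, v=0.116, θ=-0.008, ω=-0.046
apply F[4]=-0.141 → step 5: x=0.010, v=0.114, θ=-0.009, ω=-0.046
apply F[5]=-0.282 → step 6: x=0.012, v=0.111, θ=-0.010, ω=-0.043
apply F[6]=-0.363 → step 7: x=0.015, v=0.106, θ=-0.010, ω=-0.038
apply F[7]=-0.405 → step 8: x=0.017, v=0.101, θ=-0.011, ω=-0.033
apply F[8]=-0.424 → step 9: x=0.019, v=0.096, θ=-0.012, ω=-0.027
apply F[9]=-0.428 → step 10: x=0.021, v=0.091, θ=-0.012, ω=-0.022
apply F[10]=-0.423 → step 11: x=0.022, v=0.085, θ=-0.013, ω=-0.017
apply F[11]=-0.413 → step 12: x=0.024, v=0.080, θ=-0.013, ω=-0.012
apply F[12]=-0.399 → step 13: x=0.026, v=0.076, θ=-0.013, ω=-0.008
apply F[13]=-0.385 → step 14: x=0.027, v=0.071, θ=-0.013, ω=-0.004
apply F[14]=-0.369 → step 15: x=0.028, v=0.067, θ=-0.013, ω=-0.001
apply F[15]=-0.354 → step 16: x=0.030, v=0.063, θ=-0.013, ω=0.002
apply F[16]=-0.339 → step 17: x=0.031, v=0.059, θ=-0.013, ω=0.004
apply F[17]=-0.325 → step 18: x=0.032, v=0.055, θ=-0.013, ω=0.006
apply F[18]=-0.312 → step 19: x=0.033, v=0.051, θ=-0.013, ω=0.008
apply F[19]=-0.298 → step 20: x=0.034, v=0.048, θ=-0.013, ω=0.009
apply F[20]=-0.286 → step 21: x=0.035, v=0.045, θ=-0.013, ω=0.010
apply F[21]=-0.275 → step 22: x=0.036, v=0.042, θ=-0.012, ω=0.011
apply F[22]=-0.263 → step 23: x=0.037, v=0.039, θ=-0.012, ω=0.012
max |θ| = 0.013 ≤ 0.110 over all 24 states.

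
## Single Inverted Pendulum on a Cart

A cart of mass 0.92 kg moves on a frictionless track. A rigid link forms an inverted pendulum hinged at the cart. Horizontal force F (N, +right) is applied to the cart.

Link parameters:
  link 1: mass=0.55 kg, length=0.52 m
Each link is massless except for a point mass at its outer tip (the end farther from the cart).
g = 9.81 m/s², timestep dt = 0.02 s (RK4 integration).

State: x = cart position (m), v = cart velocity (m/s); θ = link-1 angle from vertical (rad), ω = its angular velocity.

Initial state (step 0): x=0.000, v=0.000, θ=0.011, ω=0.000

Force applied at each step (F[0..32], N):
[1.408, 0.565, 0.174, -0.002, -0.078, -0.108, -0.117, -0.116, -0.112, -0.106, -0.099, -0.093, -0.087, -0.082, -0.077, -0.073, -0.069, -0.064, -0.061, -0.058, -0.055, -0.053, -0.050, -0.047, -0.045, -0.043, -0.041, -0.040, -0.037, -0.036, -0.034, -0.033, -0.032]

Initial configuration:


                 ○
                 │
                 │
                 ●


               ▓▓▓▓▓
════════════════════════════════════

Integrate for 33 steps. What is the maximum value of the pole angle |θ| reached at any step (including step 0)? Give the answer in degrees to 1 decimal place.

Answer: 0.6°

Derivation:
apply F[0]=+1.408 → step 1: x=0.000, v=0.029, θ=0.010, ω=-0.052
apply F[1]=+0.565 → step 2: x=0.001, v=0.040, θ=0.009, ω=-0.070
apply F[2]=+0.174 → step 3: x=0.002, v=0.043, θ=0.008, ω=-0.072
apply F[3]=-0.002 → step 4: x=0.003, v=0.042, θ=0.006, ω=-0.068
apply F[4]=-0.078 → step 5: x=0.004, v=0.040, θ=0.005, ω=-0.061
apply F[5]=-0.108 → step 6: x=0.004, v=0.037, θ=0.004, ω=-0.054
apply F[6]=-0.117 → step 7: x=0.005, v=0.034, θ=0.003, ω=-0.047
apply F[7]=-0.116 → step 8: x=0.006, v=0.031, θ=0.002, ω=-0.040
apply F[8]=-0.112 → step 9: x=0.006, v=0.029, θ=0.001, ω=-0.035
apply F[9]=-0.106 → step 10: x=0.007, v=0.026, θ=0.001, ω=-0.030
apply F[10]=-0.099 → step 11: x=0.007, v=0.024, θ=0.000, ω=-0.025
apply F[11]=-0.093 → step 12: x=0.008, v=0.022, θ=-0.000, ω=-0.021
apply F[12]=-0.087 → step 13: x=0.008, v=0.020, θ=-0.001, ω=-0.018
apply F[13]=-0.082 → step 14: x=0.009, v=0.019, θ=-0.001, ω=-0.015
apply F[14]=-0.077 → step 15: x=0.009, v=0.017, θ=-0.001, ω=-0.012
apply F[15]=-0.073 → step 16: x=0.009, v=0.016, θ=-0.001, ω=-0.010
apply F[16]=-0.069 → step 17: x=0.010, v=0.014, θ=-0.002, ω=-0.008
apply F[17]=-0.064 → step 18: x=0.010, v=0.013, θ=-0.002, ω=-0.007
apply F[18]=-0.061 → step 19: x=0.010, v=0.012, θ=-0.002, ω=-0.005
apply F[19]=-0.058 → step 20: x=0.010, v=0.011, θ=-0.002, ω=-0.004
apply F[20]=-0.055 → step 21: x=0.011, v=0.010, θ=-0.002, ω=-0.003
apply F[21]=-0.053 → step 22: x=0.011, v=0.009, θ=-0.002, ω=-0.002
apply F[22]=-0.050 → step 23: x=0.011, v=0.008, θ=-0.002, ω=-0.001
apply F[23]=-0.047 → step 24: x=0.011, v=0.007, θ=-0.002, ω=-0.000
apply F[24]=-0.045 → step 25: x=0.011, v=0.007, θ=-0.002, ω=0.000
apply F[25]=-0.043 → step 26: x=0.011, v=0.006, θ=-0.002, ω=0.001
apply F[26]=-0.041 → step 27: x=0.011, v=0.005, θ=-0.002, ω=0.001
apply F[27]=-0.040 → step 28: x=0.012, v=0.005, θ=-0.002, ω=0.001
apply F[28]=-0.037 → step 29: x=0.012, v=0.004, θ=-0.002, ω=0.002
apply F[29]=-0.036 → step 30: x=0.012, v=0.004, θ=-0.002, ω=0.002
apply F[30]=-0.034 → step 31: x=0.012, v=0.003, θ=-0.002, ω=0.002
apply F[31]=-0.033 → step 32: x=0.012, v=0.003, θ=-0.002, ω=0.002
apply F[32]=-0.032 → step 33: x=0.012, v=0.002, θ=-0.002, ω=0.002
Max |angle| over trajectory = 0.011 rad = 0.6°.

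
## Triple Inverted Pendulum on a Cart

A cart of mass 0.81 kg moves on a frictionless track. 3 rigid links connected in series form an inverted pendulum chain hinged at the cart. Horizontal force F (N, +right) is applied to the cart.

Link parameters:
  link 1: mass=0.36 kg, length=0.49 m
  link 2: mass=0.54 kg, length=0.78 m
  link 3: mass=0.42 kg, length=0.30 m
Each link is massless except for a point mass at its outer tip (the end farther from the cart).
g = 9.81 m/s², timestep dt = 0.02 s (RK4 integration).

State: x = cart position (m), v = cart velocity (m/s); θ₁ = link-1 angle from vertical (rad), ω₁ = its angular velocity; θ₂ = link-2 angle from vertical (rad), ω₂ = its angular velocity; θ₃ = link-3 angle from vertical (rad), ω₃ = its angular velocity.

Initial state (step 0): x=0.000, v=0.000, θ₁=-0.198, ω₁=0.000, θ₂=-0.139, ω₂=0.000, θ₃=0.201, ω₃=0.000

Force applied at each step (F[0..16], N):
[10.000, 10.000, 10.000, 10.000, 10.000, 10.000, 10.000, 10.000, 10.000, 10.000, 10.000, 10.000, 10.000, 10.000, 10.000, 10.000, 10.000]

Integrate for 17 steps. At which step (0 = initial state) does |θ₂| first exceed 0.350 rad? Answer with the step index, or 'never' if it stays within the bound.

Answer: 16

Derivation:
apply F[0]=+10.000 → step 1: x=0.003, v=0.287, θ₁=-0.205, ω₁=-0.695, θ₂=-0.139, ω₂=-0.002, θ₃=0.203, ω₃=0.241
apply F[1]=+10.000 → step 2: x=0.011, v=0.573, θ₁=-0.226, ω₁=-1.393, θ₂=-0.139, ω₂=0.003, θ₃=0.210, ω₃=0.457
apply F[2]=+10.000 → step 3: x=0.026, v=0.853, θ₁=-0.261, ω₁=-2.089, θ₂=-0.139, ω₂=0.017, θ₃=0.221, ω₃=0.626
apply F[3]=+10.000 → step 4: x=0.046, v=1.121, θ₁=-0.309, ω₁=-2.763, θ₂=-0.138, ω₂=0.034, θ₃=0.235, ω₃=0.724
apply F[4]=+10.000 → step 5: x=0.070, v=1.371, θ₁=-0.371, ω₁=-3.383, θ₂=-0.138, ω₂=0.038, θ₃=0.250, ω₃=0.737
apply F[5]=+10.000 → step 6: x=0.100, v=1.597, θ₁=-0.444, ω₁=-3.919, θ₂=-0.137, ω₂=0.008, θ₃=0.264, ω₃=0.668
apply F[6]=+10.000 → step 7: x=0.134, v=1.796, θ₁=-0.527, ω₁=-4.357, θ₂=-0.138, ω₂=-0.073, θ₃=0.276, ω₃=0.532
apply F[7]=+10.000 → step 8: x=0.172, v=1.968, θ₁=-0.618, ω₁=-4.700, θ₂=-0.140, ω₂=-0.211, θ₃=0.285, ω₃=0.353
apply F[8]=+10.000 → step 9: x=0.213, v=2.118, θ₁=-0.714, ω₁=-4.966, θ₂=-0.146, ω₂=-0.408, θ₃=0.290, ω₃=0.152
apply F[9]=+10.000 → step 10: x=0.256, v=2.247, θ₁=-0.816, ω₁=-5.175, θ₂=-0.157, ω₂=-0.657, θ₃=0.291, ω₃=-0.058
apply F[10]=+10.000 → step 11: x=0.303, v=2.360, θ₁=-0.921, ω₁=-5.340, θ₂=-0.173, ω₂=-0.954, θ₃=0.288, ω₃=-0.271
apply F[11]=+10.000 → step 12: x=0.351, v=2.457, θ₁=-1.029, ω₁=-5.473, θ₂=-0.195, ω₂=-1.293, θ₃=0.280, ω₃=-0.485
apply F[12]=+10.000 → step 13: x=0.401, v=2.540, θ₁=-1.140, ω₁=-5.579, θ₂=-0.225, ω₂=-1.669, θ₃=0.268, ω₃=-0.702
apply F[13]=+10.000 → step 14: x=0.452, v=2.612, θ₁=-1.252, ω₁=-5.655, θ₂=-0.262, ω₂=-2.080, θ₃=0.252, ω₃=-0.927
apply F[14]=+10.000 → step 15: x=0.505, v=2.672, θ₁=-1.366, ω₁=-5.700, θ₂=-0.308, ω₂=-2.519, θ₃=0.231, ω₃=-1.167
apply F[15]=+10.000 → step 16: x=0.559, v=2.723, θ₁=-1.480, ω₁=-5.703, θ₂=-0.363, ω₂=-2.984, θ₃=0.205, ω₃=-1.431
apply F[16]=+10.000 → step 17: x=0.614, v=2.767, θ₁=-1.594, ω₁=-5.653, θ₂=-0.428, ω₂=-3.469, θ₃=0.174, ω₃=-1.731
|θ₂| = 0.363 > 0.350 first at step 16.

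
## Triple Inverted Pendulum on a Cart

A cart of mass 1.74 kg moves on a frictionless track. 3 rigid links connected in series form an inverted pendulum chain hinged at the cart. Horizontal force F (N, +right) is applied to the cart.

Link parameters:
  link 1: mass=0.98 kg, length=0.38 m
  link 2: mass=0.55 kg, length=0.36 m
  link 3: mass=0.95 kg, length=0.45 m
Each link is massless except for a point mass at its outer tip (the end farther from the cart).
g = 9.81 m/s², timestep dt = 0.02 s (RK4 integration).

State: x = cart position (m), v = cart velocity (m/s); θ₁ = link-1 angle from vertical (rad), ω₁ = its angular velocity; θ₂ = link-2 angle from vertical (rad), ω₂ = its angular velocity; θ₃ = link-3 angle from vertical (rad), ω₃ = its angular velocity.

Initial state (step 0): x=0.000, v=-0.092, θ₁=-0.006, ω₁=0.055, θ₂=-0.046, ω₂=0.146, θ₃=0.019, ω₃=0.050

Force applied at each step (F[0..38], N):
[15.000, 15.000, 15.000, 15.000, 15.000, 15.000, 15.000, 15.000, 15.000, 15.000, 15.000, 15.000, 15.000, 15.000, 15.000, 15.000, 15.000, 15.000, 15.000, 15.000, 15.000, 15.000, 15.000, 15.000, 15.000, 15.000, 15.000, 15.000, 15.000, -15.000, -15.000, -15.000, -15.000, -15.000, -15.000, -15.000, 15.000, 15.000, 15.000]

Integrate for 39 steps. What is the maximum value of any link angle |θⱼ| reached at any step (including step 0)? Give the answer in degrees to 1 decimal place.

Answer: 231.8°

Derivation:
apply F[0]=+15.000 → step 1: x=-0.000, v=0.082, θ₁=-0.009, ω₁=-0.378, θ₂=-0.044, ω₂=0.035, θ₃=0.021, ω₃=0.125
apply F[1]=+15.000 → step 2: x=0.003, v=0.259, θ₁=-0.021, ω₁=-0.827, θ₂=-0.045, ω₂=-0.065, θ₃=0.024, ω₃=0.201
apply F[2]=+15.000 → step 3: x=0.010, v=0.439, θ₁=-0.042, ω₁=-1.306, θ₂=-0.047, ω₂=-0.145, θ₃=0.029, ω₃=0.279
apply F[3]=+15.000 → step 4: x=0.021, v=0.625, θ₁=-0.074, ω₁=-1.830, θ₂=-0.050, ω₂=-0.197, θ₃=0.035, ω₃=0.359
apply F[4]=+15.000 → step 5: x=0.035, v=0.816, θ₁=-0.116, ω₁=-2.402, θ₂=-0.054, ω₂=-0.217, θ₃=0.043, ω₃=0.436
apply F[5]=+15.000 → step 6: x=0.054, v=1.010, θ₁=-0.170, ω₁=-3.016, θ₂=-0.059, ω₂=-0.206, θ₃=0.053, ω₃=0.502
apply F[6]=+15.000 → step 7: x=0.076, v=1.201, θ₁=-0.237, ω₁=-3.646, θ₂=-0.062, ω₂=-0.177, θ₃=0.063, ω₃=0.547
apply F[7]=+15.000 → step 8: x=0.102, v=1.380, θ₁=-0.316, ω₁=-4.254, θ₂=-0.066, ω₂=-0.162, θ₃=0.074, ω₃=0.561
apply F[8]=+15.000 → step 9: x=0.131, v=1.539, θ₁=-0.406, ω₁=-4.798, θ₂=-0.069, ω₂=-0.198, θ₃=0.085, ω₃=0.538
apply F[9]=+15.000 → step 10: x=0.163, v=1.672, θ₁=-0.507, ω₁=-5.255, θ₂=-0.074, ω₂=-0.317, θ₃=0.096, ω₃=0.483
apply F[10]=+15.000 → step 11: x=0.197, v=1.779, θ₁=-0.616, ω₁=-5.625, θ₂=-0.083, ω₂=-0.536, θ₃=0.104, ω₃=0.401
apply F[11]=+15.000 → step 12: x=0.234, v=1.860, θ₁=-0.732, ω₁=-5.926, θ₂=-0.096, ω₂=-0.855, θ₃=0.111, ω₃=0.301
apply F[12]=+15.000 → step 13: x=0.272, v=1.918, θ₁=-0.853, ω₁=-6.177, θ₂=-0.117, ω₂=-1.268, θ₃=0.116, ω₃=0.184
apply F[13]=+15.000 → step 14: x=0.310, v=1.954, θ₁=-0.979, ω₁=-6.393, θ₂=-0.148, ω₂=-1.765, θ₃=0.119, ω₃=0.052
apply F[14]=+15.000 → step 15: x=0.350, v=1.970, θ₁=-1.108, ω₁=-6.587, θ₂=-0.189, ω₂=-2.337, θ₃=0.118, ω₃=-0.099
apply F[15]=+15.000 → step 16: x=0.389, v=1.967, θ₁=-1.242, ω₁=-6.761, θ₂=-0.242, ω₂=-2.975, θ₃=0.115, ω₃=-0.277
apply F[16]=+15.000 → step 17: x=0.428, v=1.945, θ₁=-1.379, ω₁=-6.918, θ₂=-0.308, ω₂=-3.671, θ₃=0.107, ω₃=-0.492
apply F[17]=+15.000 → step 18: x=0.467, v=1.906, θ₁=-1.518, ω₁=-7.052, θ₂=-0.389, ω₂=-4.415, θ₃=0.095, ω₃=-0.760
apply F[18]=+15.000 → step 19: x=0.504, v=1.851, θ₁=-1.661, ω₁=-7.155, θ₂=-0.485, ω₂=-5.198, θ₃=0.076, ω₃=-1.101
apply F[19]=+15.000 → step 20: x=0.541, v=1.785, θ₁=-1.804, ω₁=-7.216, θ₂=-0.597, ω₂=-6.009, θ₃=0.050, ω₃=-1.539
apply F[20]=+15.000 → step 21: x=0.576, v=1.709, θ₁=-1.949, ω₁=-7.217, θ₂=-0.725, ω₂=-6.834, θ₃=0.014, ω₃=-2.103
apply F[21]=+15.000 → step 22: x=0.609, v=1.631, θ₁=-2.092, ω₁=-7.135, θ₂=-0.870, ω₂=-7.656, θ₃=-0.035, ω₃=-2.824
apply F[22]=+15.000 → step 23: x=0.641, v=1.557, θ₁=-2.233, ω₁=-6.940, θ₂=-1.031, ω₂=-8.446, θ₃=-0.100, ω₃=-3.733
apply F[23]=+15.000 → step 24: x=0.671, v=1.494, θ₁=-2.369, ω₁=-6.603, θ₂=-1.208, ω₂=-9.156, θ₃=-0.186, ω₃=-4.854
apply F[24]=+15.000 → step 25: x=0.701, v=1.449, θ₁=-2.496, ω₁=-6.100, θ₂=-1.397, ω₂=-9.708, θ₃=-0.296, ω₃=-6.201
apply F[25]=+15.000 → step 26: x=0.730, v=1.429, θ₁=-2.612, ω₁=-5.430, θ₂=-1.594, ω₂=-9.984, θ₃=-0.435, ω₃=-7.761
apply F[26]=+15.000 → step 27: x=0.758, v=1.436, θ₁=-2.713, ω₁=-4.624, θ₂=-1.793, ω₂=-9.830, θ₃=-0.608, ω₃=-9.489
apply F[27]=+15.000 → step 28: x=0.787, v=1.471, θ₁=-2.796, ω₁=-3.733, θ₂=-1.983, ω₂=-9.070, θ₃=-0.816, ω₃=-11.319
apply F[28]=+15.000 → step 29: x=0.817, v=1.529, θ₁=-2.862, ω₁=-2.795, θ₂=-2.151, ω₂=-7.559, θ₃=-1.061, ω₃=-13.200
apply F[29]=-15.000 → step 30: x=0.845, v=1.269, θ₁=-2.917, ω₁=-2.668, θ₂=-2.279, ω₂=-5.161, θ₃=-1.343, ω₃=-15.090
apply F[30]=-15.000 → step 31: x=0.868, v=1.003, θ₁=-2.966, ω₁=-2.215, θ₂=-2.354, ω₂=-2.257, θ₃=-1.667, ω₃=-17.408
apply F[31]=-15.000 → step 32: x=0.885, v=0.708, θ₁=-2.999, ω₁=-0.735, θ₂=-2.372, ω₂=0.139, θ₃=-2.044, ω₃=-20.260
apply F[32]=-15.000 → step 33: x=0.896, v=0.352, θ₁=-2.985, ω₁=2.233, θ₂=-2.378, ω₂=-1.850, θ₃=-2.466, ω₃=-21.362
apply F[33]=-15.000 → step 34: x=0.899, v=-0.088, θ₁=-2.914, ω₁=4.604, θ₂=-2.483, ω₂=-9.024, θ₃=-2.871, ω₃=-18.697
apply F[34]=-15.000 → step 35: x=0.891, v=-0.740, θ₁=-2.815, ω₁=4.805, θ₂=-2.742, ω₂=-16.629, θ₃=-3.198, ω₃=-13.594
apply F[35]=-15.000 → step 36: x=0.867, v=-1.625, θ₁=-2.750, ω₁=1.023, θ₂=-3.118, ω₂=-19.920, θ₃=-3.411, ω₃=-8.127
apply F[36]=+15.000 → step 37: x=0.830, v=-2.021, θ₁=-2.783, ω₁=-4.305, θ₂=-3.501, ω₂=-17.868, θ₃=-3.547, ω₃=-6.001
apply F[37]=+15.000 → step 38: x=0.788, v=-2.157, θ₁=-2.914, ω₁=-8.601, θ₂=-3.820, ω₂=-13.766, θ₃=-3.668, ω₃=-6.420
apply F[38]=+15.000 → step 39: x=0.745, v=-2.113, θ₁=-3.116, ω₁=-11.372, θ₂=-4.047, ω₂=-8.827, θ₃=-3.807, ω₃=-7.484
Max |angle| over trajectory = 4.047 rad = 231.8°.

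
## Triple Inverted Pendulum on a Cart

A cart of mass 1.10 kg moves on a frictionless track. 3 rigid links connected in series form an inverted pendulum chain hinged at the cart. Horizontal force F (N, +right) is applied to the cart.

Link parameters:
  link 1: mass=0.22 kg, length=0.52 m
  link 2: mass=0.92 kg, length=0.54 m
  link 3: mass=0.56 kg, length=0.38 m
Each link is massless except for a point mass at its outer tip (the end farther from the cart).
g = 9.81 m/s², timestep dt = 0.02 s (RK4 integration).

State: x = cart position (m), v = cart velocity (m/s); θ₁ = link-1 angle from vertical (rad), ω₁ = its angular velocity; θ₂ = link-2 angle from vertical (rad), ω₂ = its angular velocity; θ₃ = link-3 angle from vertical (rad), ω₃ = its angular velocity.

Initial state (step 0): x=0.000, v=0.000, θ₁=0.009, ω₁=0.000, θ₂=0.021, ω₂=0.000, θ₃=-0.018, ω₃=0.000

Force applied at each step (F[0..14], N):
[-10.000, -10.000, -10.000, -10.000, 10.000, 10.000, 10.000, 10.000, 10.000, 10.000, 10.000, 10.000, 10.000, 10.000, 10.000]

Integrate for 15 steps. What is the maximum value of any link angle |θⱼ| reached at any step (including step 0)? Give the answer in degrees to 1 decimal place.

apply F[0]=-10.000 → step 1: x=-0.002, v=-0.185, θ₁=0.012, ω₁=0.332, θ₂=0.021, ω₂=0.039, θ₃=-0.018, ω₃=-0.032
apply F[1]=-10.000 → step 2: x=-0.007, v=-0.372, θ₁=0.022, ω₁=0.684, θ₂=0.022, ω₂=0.062, θ₃=-0.019, ω₃=-0.065
apply F[2]=-10.000 → step 3: x=-0.017, v=-0.562, θ₁=0.040, ω₁=1.079, θ₂=0.024, ω₂=0.052, θ₃=-0.021, ω₃=-0.098
apply F[3]=-10.000 → step 4: x=-0.030, v=-0.757, θ₁=0.066, ω₁=1.534, θ₂=0.024, ω₂=-0.006, θ₃=-0.023, ω₃=-0.130
apply F[4]=+10.000 → step 5: x=-0.043, v=-0.598, θ₁=0.095, ω₁=1.393, θ₂=0.023, ω₂=-0.145, θ₃=-0.026, ω₃=-0.168
apply F[5]=+10.000 → step 6: x=-0.054, v=-0.447, θ₁=0.122, ω₁=1.350, θ₂=0.018, ω₂=-0.363, θ₃=-0.030, ω₃=-0.205
apply F[6]=+10.000 → step 7: x=-0.061, v=-0.301, θ₁=0.150, ω₁=1.397, θ₂=0.008, ω₂=-0.659, θ₃=-0.034, ω₃=-0.238
apply F[7]=+10.000 → step 8: x=-0.066, v=-0.160, θ₁=0.179, ω₁=1.518, θ₂=-0.009, ω₂=-1.024, θ₃=-0.039, ω₃=-0.263
apply F[8]=+10.000 → step 9: x=-0.068, v=-0.019, θ₁=0.211, ω₁=1.687, θ₂=-0.034, ω₂=-1.437, θ₃=-0.045, ω₃=-0.275
apply F[9]=+10.000 → step 10: x=-0.067, v=0.125, θ₁=0.246, ω₁=1.864, θ₂=-0.067, ω₂=-1.867, θ₃=-0.050, ω₃=-0.274
apply F[10]=+10.000 → step 11: x=-0.063, v=0.273, θ₁=0.285, ω₁=2.010, θ₂=-0.108, ω₂=-2.282, θ₃=-0.056, ω₃=-0.264
apply F[11]=+10.000 → step 12: x=-0.056, v=0.426, θ₁=0.326, ω₁=2.102, θ₂=-0.158, ω₂=-2.660, θ₃=-0.061, ω₃=-0.250
apply F[12]=+10.000 → step 13: x=-0.046, v=0.583, θ₁=0.369, ω₁=2.132, θ₂=-0.214, ω₂=-2.999, θ₃=-0.066, ω₃=-0.235
apply F[13]=+10.000 → step 14: x=-0.032, v=0.744, θ₁=0.411, ω₁=2.103, θ₂=-0.277, ω₂=-3.304, θ₃=-0.070, ω₃=-0.224
apply F[14]=+10.000 → step 15: x=-0.016, v=0.907, θ₁=0.453, ω₁=2.019, θ₂=-0.346, ω₂=-3.589, θ₃=-0.075, ω₃=-0.220
Max |angle| over trajectory = 0.453 rad = 25.9°.

Answer: 25.9°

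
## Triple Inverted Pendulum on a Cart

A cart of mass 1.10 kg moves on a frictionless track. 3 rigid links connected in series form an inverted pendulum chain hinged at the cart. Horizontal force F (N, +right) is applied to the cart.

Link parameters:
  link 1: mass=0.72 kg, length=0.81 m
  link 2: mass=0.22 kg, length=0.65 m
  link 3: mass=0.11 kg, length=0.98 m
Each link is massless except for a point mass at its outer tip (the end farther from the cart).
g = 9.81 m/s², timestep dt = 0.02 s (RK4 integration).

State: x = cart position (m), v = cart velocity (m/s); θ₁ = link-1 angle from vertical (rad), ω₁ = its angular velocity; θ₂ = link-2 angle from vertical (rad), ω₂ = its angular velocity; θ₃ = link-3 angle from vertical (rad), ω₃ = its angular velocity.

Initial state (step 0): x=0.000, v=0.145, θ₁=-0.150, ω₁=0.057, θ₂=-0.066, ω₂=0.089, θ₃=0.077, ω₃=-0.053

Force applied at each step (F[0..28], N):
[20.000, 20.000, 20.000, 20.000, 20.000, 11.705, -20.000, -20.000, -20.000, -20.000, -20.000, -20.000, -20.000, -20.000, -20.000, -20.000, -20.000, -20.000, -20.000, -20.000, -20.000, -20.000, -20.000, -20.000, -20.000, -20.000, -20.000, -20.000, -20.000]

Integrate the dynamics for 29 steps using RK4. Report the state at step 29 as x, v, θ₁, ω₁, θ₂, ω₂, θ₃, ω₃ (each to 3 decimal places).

apply F[0]=+20.000 → step 1: x=0.007, v=0.528, θ₁=-0.154, ω₁=-0.453, θ₂=-0.064, ω₂=0.101, θ₃=0.076, ω₃=-0.024
apply F[1]=+20.000 → step 2: x=0.021, v=0.910, θ₁=-0.168, ω₁=-0.965, θ₂=-0.062, ω₂=0.115, θ₃=0.076, ω₃=0.002
apply F[2]=+20.000 → step 3: x=0.043, v=1.291, θ₁=-0.193, ω₁=-1.477, θ₂=-0.060, ω₂=0.131, θ₃=0.076, ω₃=0.022
apply F[3]=+20.000 → step 4: x=0.073, v=1.667, θ₁=-0.227, ω₁=-1.987, θ₂=-0.057, ω₂=0.146, θ₃=0.077, ω₃=0.035
apply F[4]=+20.000 → step 5: x=0.110, v=2.035, θ₁=-0.272, ω₁=-2.488, θ₂=-0.054, ω₂=0.151, θ₃=0.078, ω₃=0.038
apply F[5]=+11.705 → step 6: x=0.153, v=2.250, θ₁=-0.325, ω₁=-2.814, θ₂=-0.051, ω₂=0.155, θ₃=0.078, ω₃=0.040
apply F[6]=-20.000 → step 7: x=0.195, v=1.941, θ₁=-0.379, ω₁=-2.567, θ₂=-0.047, ω₂=0.251, θ₃=0.080, ω₃=0.071
apply F[7]=-20.000 → step 8: x=0.230, v=1.648, θ₁=-0.428, ω₁=-2.363, θ₂=-0.040, ω₂=0.382, θ₃=0.081, ω₃=0.104
apply F[8]=-20.000 → step 9: x=0.261, v=1.367, θ₁=-0.473, ω₁=-2.197, θ₂=-0.031, ω₂=0.546, θ₃=0.084, ω₃=0.136
apply F[9]=-20.000 → step 10: x=0.285, v=1.097, θ₁=-0.516, ω₁=-2.065, θ₂=-0.018, ω₂=0.741, θ₃=0.087, ω₃=0.166
apply F[10]=-20.000 → step 11: x=0.304, v=0.835, θ₁=-0.556, ω₁=-1.960, θ₂=-0.001, ω₂=0.964, θ₃=0.090, ω₃=0.192
apply F[11]=-20.000 → step 12: x=0.319, v=0.581, θ₁=-0.595, ω₁=-1.880, θ₂=0.020, ω₂=1.213, θ₃=0.094, ω₃=0.213
apply F[12]=-20.000 → step 13: x=0.328, v=0.331, θ₁=-0.632, ω₁=-1.818, θ₂=0.047, ω₂=1.487, θ₃=0.099, ω₃=0.228
apply F[13]=-20.000 → step 14: x=0.332, v=0.086, θ₁=-0.667, ω₁=-1.771, θ₂=0.080, ω₂=1.783, θ₃=0.103, ω₃=0.235
apply F[14]=-20.000 → step 15: x=0.331, v=-0.158, θ₁=-0.703, ω₁=-1.735, θ₂=0.119, ω₂=2.098, θ₃=0.108, ω₃=0.237
apply F[15]=-20.000 → step 16: x=0.326, v=-0.399, θ₁=-0.737, ω₁=-1.705, θ₂=0.164, ω₂=2.430, θ₃=0.113, ω₃=0.233
apply F[16]=-20.000 → step 17: x=0.315, v=-0.640, θ₁=-0.771, ω₁=-1.677, θ₂=0.216, ω₂=2.775, θ₃=0.117, ω₃=0.228
apply F[17]=-20.000 → step 18: x=0.300, v=-0.879, θ₁=-0.804, ω₁=-1.647, θ₂=0.275, ω₂=3.129, θ₃=0.122, ω₃=0.225
apply F[18]=-20.000 → step 19: x=0.280, v=-1.118, θ₁=-0.837, ω₁=-1.613, θ₂=0.341, ω₂=3.489, θ₃=0.126, ω₃=0.231
apply F[19]=-20.000 → step 20: x=0.255, v=-1.355, θ₁=-0.868, ω₁=-1.571, θ₂=0.415, ω₂=3.851, θ₃=0.131, ω₃=0.254
apply F[20]=-20.000 → step 21: x=0.226, v=-1.589, θ₁=-0.899, ω₁=-1.519, θ₂=0.495, ω₂=4.210, θ₃=0.137, ω₃=0.303
apply F[21]=-20.000 → step 22: x=0.192, v=-1.819, θ₁=-0.929, ω₁=-1.457, θ₂=0.583, ω₂=4.564, θ₃=0.144, ω₃=0.389
apply F[22]=-20.000 → step 23: x=0.153, v=-2.042, θ₁=-0.958, ω₁=-1.385, θ₂=0.678, ω₂=4.910, θ₃=0.153, ω₃=0.522
apply F[23]=-20.000 → step 24: x=0.110, v=-2.258, θ₁=-0.984, ω₁=-1.304, θ₂=0.779, ω₂=5.244, θ₃=0.165, ω₃=0.714
apply F[24]=-20.000 → step 25: x=0.063, v=-2.464, θ₁=-1.010, ω₁=-1.218, θ₂=0.887, ω₂=5.562, θ₃=0.182, ω₃=0.975
apply F[25]=-20.000 → step 26: x=0.012, v=-2.659, θ₁=-1.033, ω₁=-1.131, θ₂=1.002, ω₂=5.859, θ₃=0.204, ω₃=1.313
apply F[26]=-20.000 → step 27: x=-0.043, v=-2.840, θ₁=-1.055, ω₁=-1.048, θ₂=1.122, ω₂=6.127, θ₃=0.235, ω₃=1.735
apply F[27]=-20.000 → step 28: x=-0.102, v=-3.007, θ₁=-1.075, ω₁=-0.978, θ₂=1.247, ω₂=6.353, θ₃=0.274, ω₃=2.244
apply F[28]=-20.000 → step 29: x=-0.164, v=-3.159, θ₁=-1.094, ω₁=-0.929, θ₂=1.375, ω₂=6.521, θ₃=0.325, ω₃=2.837

Answer: x=-0.164, v=-3.159, θ₁=-1.094, ω₁=-0.929, θ₂=1.375, ω₂=6.521, θ₃=0.325, ω₃=2.837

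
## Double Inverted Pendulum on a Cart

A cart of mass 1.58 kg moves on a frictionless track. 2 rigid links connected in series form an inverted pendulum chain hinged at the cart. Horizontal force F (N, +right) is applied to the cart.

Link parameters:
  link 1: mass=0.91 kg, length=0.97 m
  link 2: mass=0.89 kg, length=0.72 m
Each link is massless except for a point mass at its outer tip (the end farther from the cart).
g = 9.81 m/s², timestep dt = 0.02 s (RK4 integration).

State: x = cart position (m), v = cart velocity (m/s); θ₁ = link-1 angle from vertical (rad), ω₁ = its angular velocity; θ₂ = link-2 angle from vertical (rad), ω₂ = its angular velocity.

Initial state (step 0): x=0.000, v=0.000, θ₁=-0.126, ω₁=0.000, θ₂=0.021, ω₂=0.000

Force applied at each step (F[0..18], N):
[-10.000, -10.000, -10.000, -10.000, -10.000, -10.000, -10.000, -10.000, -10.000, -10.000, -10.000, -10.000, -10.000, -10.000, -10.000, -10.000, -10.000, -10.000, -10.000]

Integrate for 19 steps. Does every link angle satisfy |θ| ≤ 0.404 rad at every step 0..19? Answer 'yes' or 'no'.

Answer: yes

Derivation:
apply F[0]=-10.000 → step 1: x=-0.001, v=-0.098, θ₁=-0.126, ω₁=0.045, θ₂=0.022, ω₂=0.082
apply F[1]=-10.000 → step 2: x=-0.004, v=-0.195, θ₁=-0.124, ω₁=0.090, θ₂=0.024, ω₂=0.164
apply F[2]=-10.000 → step 3: x=-0.009, v=-0.294, θ₁=-0.122, ω₁=0.136, θ₂=0.028, ω₂=0.246
apply F[3]=-10.000 → step 4: x=-0.016, v=-0.393, θ₁=-0.119, ω₁=0.183, θ₂=0.034, ω₂=0.329
apply F[4]=-10.000 → step 5: x=-0.025, v=-0.493, θ₁=-0.115, ω₁=0.231, θ₂=0.042, ω₂=0.414
apply F[5]=-10.000 → step 6: x=-0.035, v=-0.594, θ₁=-0.110, ω₁=0.281, θ₂=0.051, ω₂=0.500
apply F[6]=-10.000 → step 7: x=-0.048, v=-0.697, θ₁=-0.103, ω₁=0.334, θ₂=0.062, ω₂=0.588
apply F[7]=-10.000 → step 8: x=-0.063, v=-0.801, θ₁=-0.096, ω₁=0.389, θ₂=0.074, ω₂=0.677
apply F[8]=-10.000 → step 9: x=-0.080, v=-0.908, θ₁=-0.088, ω₁=0.447, θ₂=0.089, ω₂=0.768
apply F[9]=-10.000 → step 10: x=-0.100, v=-1.016, θ₁=-0.078, ω₁=0.509, θ₂=0.105, ω₂=0.861
apply F[10]=-10.000 → step 11: x=-0.121, v=-1.127, θ₁=-0.067, ω₁=0.576, θ₂=0.123, ω₂=0.956
apply F[11]=-10.000 → step 12: x=-0.145, v=-1.241, θ₁=-0.055, ω₁=0.647, θ₂=0.143, ω₂=1.053
apply F[12]=-10.000 → step 13: x=-0.171, v=-1.358, θ₁=-0.041, ω₁=0.724, θ₂=0.165, ω₂=1.150
apply F[13]=-10.000 → step 14: x=-0.199, v=-1.478, θ₁=-0.026, ω₁=0.808, θ₂=0.189, ω₂=1.249
apply F[14]=-10.000 → step 15: x=-0.230, v=-1.601, θ₁=-0.009, ω₁=0.899, θ₂=0.215, ω₂=1.348
apply F[15]=-10.000 → step 16: x=-0.263, v=-1.728, θ₁=0.010, ω₁=0.997, θ₂=0.243, ω₂=1.446
apply F[16]=-10.000 → step 17: x=-0.299, v=-1.858, θ₁=0.031, ω₁=1.105, θ₂=0.273, ω₂=1.542
apply F[17]=-10.000 → step 18: x=-0.337, v=-1.991, θ₁=0.054, ω₁=1.222, θ₂=0.305, ω₂=1.635
apply F[18]=-10.000 → step 19: x=-0.379, v=-2.127, θ₁=0.080, ω₁=1.350, θ₂=0.338, ω₂=1.723
Max |angle| over trajectory = 0.338 rad; bound = 0.404 → within bound.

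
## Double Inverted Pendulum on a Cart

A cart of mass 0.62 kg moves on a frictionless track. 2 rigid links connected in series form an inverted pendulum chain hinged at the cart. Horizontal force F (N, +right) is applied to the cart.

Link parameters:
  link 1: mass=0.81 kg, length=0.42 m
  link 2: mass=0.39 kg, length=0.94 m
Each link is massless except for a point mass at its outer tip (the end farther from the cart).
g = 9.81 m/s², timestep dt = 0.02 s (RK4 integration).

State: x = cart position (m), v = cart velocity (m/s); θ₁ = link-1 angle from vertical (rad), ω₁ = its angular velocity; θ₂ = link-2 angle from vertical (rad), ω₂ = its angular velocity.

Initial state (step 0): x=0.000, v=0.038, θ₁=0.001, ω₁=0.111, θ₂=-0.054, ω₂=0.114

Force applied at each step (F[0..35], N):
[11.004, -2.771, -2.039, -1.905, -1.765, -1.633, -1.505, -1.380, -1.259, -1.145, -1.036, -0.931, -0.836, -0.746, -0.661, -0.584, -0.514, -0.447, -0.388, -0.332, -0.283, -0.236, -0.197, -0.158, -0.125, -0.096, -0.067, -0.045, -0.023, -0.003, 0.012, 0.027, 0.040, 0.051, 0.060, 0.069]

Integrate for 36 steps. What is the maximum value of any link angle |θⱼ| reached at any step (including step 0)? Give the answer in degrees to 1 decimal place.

Answer: 3.1°

Derivation:
apply F[0]=+11.004 → step 1: x=0.004, v=0.393, θ₁=-0.005, ω₁=-0.723, θ₂=-0.052, ω₂=0.098
apply F[1]=-2.771 → step 2: x=0.011, v=0.308, θ₁=-0.017, ω₁=-0.518, θ₂=-0.050, ω₂=0.086
apply F[2]=-2.039 → step 3: x=0.017, v=0.251, θ₁=-0.026, ω₁=-0.386, θ₂=-0.048, ω₂=0.078
apply F[3]=-1.905 → step 4: x=0.021, v=0.201, θ₁=-0.033, ω₁=-0.276, θ₂=-0.047, ω₂=0.072
apply F[4]=-1.765 → step 5: x=0.025, v=0.157, θ₁=-0.038, ω₁=-0.187, θ₂=-0.046, ω₂=0.069
apply F[5]=-1.633 → step 6: x=0.028, v=0.120, θ₁=-0.041, ω₁=-0.115, θ₂=-0.044, ω₂=0.067
apply F[6]=-1.505 → step 7: x=0.030, v=0.087, θ₁=-0.042, ω₁=-0.056, θ₂=-0.043, ω₂=0.067
apply F[7]=-1.380 → step 8: x=0.031, v=0.059, θ₁=-0.043, ω₁=-0.010, θ₂=-0.041, ω₂=0.067
apply F[8]=-1.259 → step 9: x=0.032, v=0.035, θ₁=-0.043, ω₁=0.027, θ₂=-0.040, ω₂=0.068
apply F[9]=-1.145 → step 10: x=0.033, v=0.014, θ₁=-0.042, ω₁=0.056, θ₂=-0.039, ω₂=0.068
apply F[10]=-1.036 → step 11: x=0.033, v=-0.004, θ₁=-0.041, ω₁=0.078, θ₂=-0.037, ω₂=0.070
apply F[11]=-0.931 → step 12: x=0.033, v=-0.018, θ₁=-0.039, ω₁=0.094, θ₂=-0.036, ω₂=0.071
apply F[12]=-0.836 → step 13: x=0.032, v=-0.031, θ₁=-0.037, ω₁=0.105, θ₂=-0.035, ω₂=0.071
apply F[13]=-0.746 → step 14: x=0.031, v=-0.041, θ₁=-0.035, ω₁=0.113, θ₂=-0.033, ω₂=0.072
apply F[14]=-0.661 → step 15: x=0.030, v=-0.050, θ₁=-0.033, ω₁=0.117, θ₂=-0.032, ω₂=0.072
apply F[15]=-0.584 → step 16: x=0.029, v=-0.057, θ₁=-0.030, ω₁=0.119, θ₂=-0.030, ω₂=0.073
apply F[16]=-0.514 → step 17: x=0.028, v=-0.062, θ₁=-0.028, ω₁=0.118, θ₂=-0.029, ω₂=0.072
apply F[17]=-0.447 → step 18: x=0.027, v=-0.067, θ₁=-0.026, ω₁=0.116, θ₂=-0.027, ω₂=0.072
apply F[18]=-0.388 → step 19: x=0.026, v=-0.070, θ₁=-0.023, ω₁=0.113, θ₂=-0.026, ω₂=0.071
apply F[19]=-0.332 → step 20: x=0.024, v=-0.072, θ₁=-0.021, ω₁=0.109, θ₂=-0.025, ω₂=0.070
apply F[20]=-0.283 → step 21: x=0.023, v=-0.074, θ₁=-0.019, ω₁=0.105, θ₂=-0.023, ω₂=0.069
apply F[21]=-0.236 → step 22: x=0.021, v=-0.075, θ₁=-0.017, ω₁=0.099, θ₂=-0.022, ω₂=0.068
apply F[22]=-0.197 → step 23: x=0.020, v=-0.075, θ₁=-0.015, ω₁=0.094, θ₂=-0.020, ω₂=0.066
apply F[23]=-0.158 → step 24: x=0.018, v=-0.075, θ₁=-0.013, ω₁=0.088, θ₂=-0.019, ω₂=0.064
apply F[24]=-0.125 → step 25: x=0.017, v=-0.074, θ₁=-0.011, ω₁=0.082, θ₂=-0.018, ω₂=0.062
apply F[25]=-0.096 → step 26: x=0.015, v=-0.073, θ₁=-0.010, ω₁=0.076, θ₂=-0.017, ω₂=0.060
apply F[26]=-0.067 → step 27: x=0.014, v=-0.072, θ₁=-0.008, ω₁=0.071, θ₂=-0.015, ω₂=0.058
apply F[27]=-0.045 → step 28: x=0.012, v=-0.070, θ₁=-0.007, ω₁=0.065, θ₂=-0.014, ω₂=0.056
apply F[28]=-0.023 → step 29: x=0.011, v=-0.069, θ₁=-0.006, ω₁=0.060, θ₂=-0.013, ω₂=0.054
apply F[29]=-0.003 → step 30: x=0.010, v=-0.067, θ₁=-0.005, ω₁=0.055, θ₂=-0.012, ω₂=0.051
apply F[30]=+0.012 → step 31: x=0.008, v=-0.065, θ₁=-0.004, ω₁=0.050, θ₂=-0.011, ω₂=0.049
apply F[31]=+0.027 → step 32: x=0.007, v=-0.063, θ₁=-0.003, ω₁=0.045, θ₂=-0.010, ω₂=0.047
apply F[32]=+0.040 → step 33: x=0.006, v=-0.061, θ₁=-0.002, ω₁=0.041, θ₂=-0.009, ω₂=0.044
apply F[33]=+0.051 → step 34: x=0.005, v=-0.059, θ₁=-0.001, ω₁=0.037, θ₂=-0.008, ω₂=0.042
apply F[34]=+0.060 → step 35: x=0.003, v=-0.056, θ₁=-0.000, ω₁=0.033, θ₂=-0.008, ω₂=0.040
apply F[35]=+0.069 → step 36: x=0.002, v=-0.054, θ₁=0.000, ω₁=0.029, θ₂=-0.007, ω₂=0.038
Max |angle| over trajectory = 0.054 rad = 3.1°.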